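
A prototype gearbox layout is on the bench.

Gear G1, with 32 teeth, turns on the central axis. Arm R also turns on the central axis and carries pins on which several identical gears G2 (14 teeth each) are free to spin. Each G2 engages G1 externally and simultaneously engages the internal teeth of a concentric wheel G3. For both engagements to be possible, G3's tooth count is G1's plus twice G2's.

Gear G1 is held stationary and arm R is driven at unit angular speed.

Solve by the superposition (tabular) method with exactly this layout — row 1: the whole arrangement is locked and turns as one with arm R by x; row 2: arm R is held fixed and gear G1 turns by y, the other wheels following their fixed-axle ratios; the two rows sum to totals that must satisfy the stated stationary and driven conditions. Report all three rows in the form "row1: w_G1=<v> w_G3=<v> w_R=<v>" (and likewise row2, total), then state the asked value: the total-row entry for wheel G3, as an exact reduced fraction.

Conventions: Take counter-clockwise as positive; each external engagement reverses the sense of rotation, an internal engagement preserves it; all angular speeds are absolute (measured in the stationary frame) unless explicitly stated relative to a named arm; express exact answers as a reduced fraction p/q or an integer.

row1: w_G1=1 w_G3=1 w_R=1
row2: w_G1=-1 w_G3=8/15 w_R=0
total: w_G1=0 w_G3=23/15 w_R=1
asked value: 23/15

class = planetary set [G3 = 32+2·14 = 60; Willis about the carrier]
row 1 — lock + rotate with arm: ω_sun = ω_ring = ω_arm = x
row 2 (arm held, sun turns y): ω_ring = −(32/60)·y, ω_arm = 0
boundary: total ω_sun = x + y = 0 and total ω_arm = x = 1  ⇒  y = -1, x = 1
row 2 ring = −(32/60)·(-1) = 8/15
totals (row 1 + row 2): sun 1 + (-1) = 0, ring 1 + 8/15 = 23/15, arm 1 + 0 = 1
asked cell (total, ring) = 23/15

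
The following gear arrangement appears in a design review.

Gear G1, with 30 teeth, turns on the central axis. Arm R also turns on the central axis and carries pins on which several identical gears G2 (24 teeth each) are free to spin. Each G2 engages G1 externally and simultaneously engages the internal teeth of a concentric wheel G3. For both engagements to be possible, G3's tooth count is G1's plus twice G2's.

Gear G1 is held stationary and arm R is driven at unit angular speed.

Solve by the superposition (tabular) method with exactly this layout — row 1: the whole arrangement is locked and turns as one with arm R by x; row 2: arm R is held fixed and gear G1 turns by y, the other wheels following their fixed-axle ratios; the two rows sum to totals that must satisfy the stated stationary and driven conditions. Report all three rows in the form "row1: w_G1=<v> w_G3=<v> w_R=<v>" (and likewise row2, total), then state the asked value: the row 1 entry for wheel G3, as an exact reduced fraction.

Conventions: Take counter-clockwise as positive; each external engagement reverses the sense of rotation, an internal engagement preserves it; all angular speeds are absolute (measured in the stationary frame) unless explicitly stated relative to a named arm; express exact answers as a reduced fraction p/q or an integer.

row1: w_G1=1 w_G3=1 w_R=1
row2: w_G1=-1 w_G3=5/13 w_R=0
total: w_G1=0 w_G3=18/13 w_R=1
asked value: 1

topology: planetary set — G1 30T / G2 24T / G3 78T, arm = carrier (Willis)
row 1 — lock + rotate with arm: ω_sun = ω_ring = ω_arm = x
row 2: sun turns y, ring = −(30/78)·y, arm 0
boundary: total ω_sun = x + y = 0 and total ω_arm = x = 1  ⇒  y = -1, x = 1
row 2 ring = −(30/78)·(-1) = 5/13
totals (row 1 + row 2): sun 1 + (-1) = 0, ring 1 + 5/13 = 18/13, arm 1 + 0 = 1
asked cell (row1, ring) = 1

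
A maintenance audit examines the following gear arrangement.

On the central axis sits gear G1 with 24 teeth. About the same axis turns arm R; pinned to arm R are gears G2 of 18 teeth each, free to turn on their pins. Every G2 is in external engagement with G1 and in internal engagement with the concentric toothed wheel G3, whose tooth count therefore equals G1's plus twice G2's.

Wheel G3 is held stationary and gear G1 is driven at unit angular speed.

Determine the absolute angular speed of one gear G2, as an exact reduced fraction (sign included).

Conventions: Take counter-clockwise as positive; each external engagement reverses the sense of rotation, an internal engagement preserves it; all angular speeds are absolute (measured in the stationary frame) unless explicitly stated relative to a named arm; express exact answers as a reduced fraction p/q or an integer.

-2/3

class = planetary set [G3 = 24+2·18 = 60; Willis about the carrier]
ring teeth: 24 + 2·18 = 60
24(ω_sun−ω_arm) = −60(ω_ring−ω_arm),  ω_ring = 0, ω_sun = 1
24(1−ω_arm) = −60(0−ω_arm)  ⇒  84·ω_arm = 24  ⇒  ω_arm = 2/7
sun–planet mesh: 24·(1−2/7) = −18·(ω_p−ω_arm)  ⇒  ω_p−ω_arm = -20/21
ω_p = 2/7 − 20/21 = -2/3
exact speed ratio = -2/3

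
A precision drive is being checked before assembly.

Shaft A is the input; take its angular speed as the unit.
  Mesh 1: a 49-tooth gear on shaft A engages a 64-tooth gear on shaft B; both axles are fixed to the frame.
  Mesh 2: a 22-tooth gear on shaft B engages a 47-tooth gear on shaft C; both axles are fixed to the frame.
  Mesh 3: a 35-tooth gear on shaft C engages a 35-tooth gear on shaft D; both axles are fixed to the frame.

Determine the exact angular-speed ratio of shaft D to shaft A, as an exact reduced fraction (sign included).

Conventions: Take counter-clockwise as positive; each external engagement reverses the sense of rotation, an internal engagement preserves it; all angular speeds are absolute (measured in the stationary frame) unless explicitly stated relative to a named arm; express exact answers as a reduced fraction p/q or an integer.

class = fixed-axis compound train [3 meshes; 3 ratios multiply, 3 sense flips]
mesh 1 [49T→64T]: running ratio 49/64, sense −
mesh 2 [22T→47T]: running ratio 539/1504, sense +
mesh 3 [35T→35T]: running ratio 539/1504, sense −
ω_out/ω_in = -539/1504

-539/1504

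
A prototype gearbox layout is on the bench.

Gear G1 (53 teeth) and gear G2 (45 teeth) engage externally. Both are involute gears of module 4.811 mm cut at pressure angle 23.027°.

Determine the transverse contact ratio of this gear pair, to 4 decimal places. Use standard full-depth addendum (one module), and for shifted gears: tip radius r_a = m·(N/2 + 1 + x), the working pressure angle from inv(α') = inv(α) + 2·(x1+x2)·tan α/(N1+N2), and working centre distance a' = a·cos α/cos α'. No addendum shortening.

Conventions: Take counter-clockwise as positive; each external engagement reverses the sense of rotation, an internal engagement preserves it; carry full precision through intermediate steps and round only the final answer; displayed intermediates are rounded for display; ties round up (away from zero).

1.6085

recognized (one external pair, fixed centres): single-mesh tooth geometry, m = 4.811, N1 = 53, N2 = 45
base radii: r_b1 = 117.333057, r_b2 = 99.622407
tip radii: r_a1 = 132.302500, r_a2 = 113.058500
no profile shift: α' = α, a' = a
action lengths: √(r_a1²−r_b1²) = 61.130232, √(r_a2²−r_b2²) = 53.456529
base pitch p_b = π·m·cos α = 13.909912
CR = (61.130232 + 53.456529 − 235.739000·sin 23.02700°)/13.909912 = 1.608490
contact ratio ≈ 1.6085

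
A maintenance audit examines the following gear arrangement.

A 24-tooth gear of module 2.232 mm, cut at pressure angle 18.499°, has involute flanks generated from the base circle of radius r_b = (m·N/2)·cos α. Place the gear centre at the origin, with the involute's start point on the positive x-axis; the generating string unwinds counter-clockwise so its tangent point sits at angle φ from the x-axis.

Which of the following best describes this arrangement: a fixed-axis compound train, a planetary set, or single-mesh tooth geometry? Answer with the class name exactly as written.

single-mesh tooth geometry

class = single-mesh tooth geometry [base-circle involute, m = 2.232, 24T]
classification: single-mesh tooth geometry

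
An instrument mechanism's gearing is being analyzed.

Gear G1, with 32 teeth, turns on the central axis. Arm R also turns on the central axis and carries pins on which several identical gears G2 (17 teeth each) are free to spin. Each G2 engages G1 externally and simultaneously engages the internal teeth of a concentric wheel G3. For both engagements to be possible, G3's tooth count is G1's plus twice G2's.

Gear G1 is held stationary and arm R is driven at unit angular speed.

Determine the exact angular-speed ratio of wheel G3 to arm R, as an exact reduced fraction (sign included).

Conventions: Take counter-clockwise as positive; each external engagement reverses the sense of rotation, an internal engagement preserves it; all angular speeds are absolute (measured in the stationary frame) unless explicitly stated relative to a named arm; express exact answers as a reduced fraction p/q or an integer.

planetary set (32T centre, 17T on arm, 66T internal) — Willis relation
ring teeth: 32 + 2·17 = 66
32(ω_sun−ω_arm) = −66(ω_ring−ω_arm),  ω_sun = 0, ω_arm = 1
ω_ring = 1 − (32/66)(0−1) = 49/33
ω_out/ω_in = 49/33

49/33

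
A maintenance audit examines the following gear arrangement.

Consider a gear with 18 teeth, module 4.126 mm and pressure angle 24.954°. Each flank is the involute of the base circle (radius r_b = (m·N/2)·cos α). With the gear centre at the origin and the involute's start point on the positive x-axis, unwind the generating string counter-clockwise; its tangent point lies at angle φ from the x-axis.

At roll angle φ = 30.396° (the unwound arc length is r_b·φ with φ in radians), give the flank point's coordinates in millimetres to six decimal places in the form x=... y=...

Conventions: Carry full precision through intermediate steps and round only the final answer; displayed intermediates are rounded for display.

x=38.076951 y=1.628912

class = single-mesh tooth geometry [base-circle involute, m = 4.126, 18T]
pitch radius r_p = m·N/2 = 4.126·18/2 = 37.134000
base radius r_b = r_p·cos α = 37.134000·cos 24.954° = 33.667422
roll angle φ = 30.396° = 0.53051028 rad
x = r_b·(cos φ + φ·sin φ) = 38.076951
y = r_b·(sin φ − φ·cos φ) = 1.628912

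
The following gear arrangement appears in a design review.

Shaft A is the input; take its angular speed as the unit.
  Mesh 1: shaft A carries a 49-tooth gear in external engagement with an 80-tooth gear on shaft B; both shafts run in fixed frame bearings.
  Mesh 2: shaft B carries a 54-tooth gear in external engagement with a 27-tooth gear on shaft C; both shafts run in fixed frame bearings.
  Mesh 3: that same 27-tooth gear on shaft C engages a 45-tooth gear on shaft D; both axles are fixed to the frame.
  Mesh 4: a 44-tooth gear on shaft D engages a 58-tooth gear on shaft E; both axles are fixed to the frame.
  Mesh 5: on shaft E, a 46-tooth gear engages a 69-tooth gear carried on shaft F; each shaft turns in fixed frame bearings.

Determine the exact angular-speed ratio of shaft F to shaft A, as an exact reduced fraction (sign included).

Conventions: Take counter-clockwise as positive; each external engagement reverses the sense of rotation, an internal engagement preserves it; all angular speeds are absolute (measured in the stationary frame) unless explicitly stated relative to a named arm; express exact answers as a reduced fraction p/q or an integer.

-539/1450

class = fixed-axis compound train [5 meshes; 5 ratios multiply, 5 sense flips]
mesh 1 [49T→80T]: running ratio 49/80, sense −
mesh 2 [54T→27T]: running ratio 49/40, sense +
mesh 3 [27T→45T]: running ratio 147/200, sense −
mesh 4 [44T→58T]: running ratio 1617/2900, sense +
mesh 5 [46T→69T]: running ratio 539/1450, sense −
ω_out/ω_in = -539/1450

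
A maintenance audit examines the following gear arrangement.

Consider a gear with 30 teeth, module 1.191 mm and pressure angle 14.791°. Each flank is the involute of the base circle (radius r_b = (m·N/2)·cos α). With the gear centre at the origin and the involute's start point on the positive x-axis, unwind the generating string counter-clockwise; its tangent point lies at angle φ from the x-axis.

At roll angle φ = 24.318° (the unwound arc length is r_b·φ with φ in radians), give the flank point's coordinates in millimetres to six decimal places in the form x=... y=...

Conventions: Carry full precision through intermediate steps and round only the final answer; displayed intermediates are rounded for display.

x=18.759431 y=0.432334

class = single-mesh tooth geometry [base-circle involute, m = 1.191, 30T]
pitch radius r_p = m·N/2 = 1.191·30/2 = 17.865000
base radius r_b = r_p·cos α = 17.865000·cos 14.791° = 17.273016
roll angle φ = 24.318° = 0.42442917 rad
x = r_b·(cos φ + φ·sin φ) = 18.759431
y = r_b·(sin φ − φ·cos φ) = 0.432334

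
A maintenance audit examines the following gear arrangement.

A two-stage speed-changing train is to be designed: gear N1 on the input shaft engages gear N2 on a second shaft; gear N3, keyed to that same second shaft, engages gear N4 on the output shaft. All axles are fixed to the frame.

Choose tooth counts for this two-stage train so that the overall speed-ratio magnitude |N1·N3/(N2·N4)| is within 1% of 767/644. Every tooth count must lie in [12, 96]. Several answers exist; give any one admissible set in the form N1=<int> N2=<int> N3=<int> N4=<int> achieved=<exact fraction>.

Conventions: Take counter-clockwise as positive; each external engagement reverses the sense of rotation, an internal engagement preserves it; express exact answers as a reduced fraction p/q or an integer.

N1=13 N2=14 N3=59 N4=46 achieved=767/644

topology: fixed-axis compound train — 2 stages, target 767/644
target = 767/644 in lowest terms: an exact hit needs N1·N3 = k·767 and N2·N4 = k·644 for one integer k, every count in [12, 96]; additionally prefer no 1:1 stage (N1 ≠ N2, N3 ≠ N4)
k = 1: N1·N3 = 767 = 13·59, N2·N4 = 644 = 14·46
achieved = 13·59/(14·46) = 767/644; |achieved − target| = 0 ≤ 767/64400 ✓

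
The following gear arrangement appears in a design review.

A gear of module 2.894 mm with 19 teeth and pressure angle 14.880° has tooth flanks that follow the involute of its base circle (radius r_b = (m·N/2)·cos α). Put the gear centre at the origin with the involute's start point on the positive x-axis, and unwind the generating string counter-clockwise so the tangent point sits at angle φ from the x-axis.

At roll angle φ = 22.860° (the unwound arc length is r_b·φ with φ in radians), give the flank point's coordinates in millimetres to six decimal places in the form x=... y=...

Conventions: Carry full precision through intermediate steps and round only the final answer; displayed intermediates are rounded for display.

x=28.602500 y=0.553629

single-mesh involute tooth geometry (19T wheel at module 2.894)
pitch radius r_p = m·N/2 = 2.894·19/2 = 27.493000
base radius r_b = r_p·cos α = 27.493000·cos 14.880° = 26.571044
roll angle φ = 22.860° = 0.39898227 rad
x = r_b·(cos φ + φ·sin φ) = 28.602500
y = r_b·(sin φ − φ·cos φ) = 0.553629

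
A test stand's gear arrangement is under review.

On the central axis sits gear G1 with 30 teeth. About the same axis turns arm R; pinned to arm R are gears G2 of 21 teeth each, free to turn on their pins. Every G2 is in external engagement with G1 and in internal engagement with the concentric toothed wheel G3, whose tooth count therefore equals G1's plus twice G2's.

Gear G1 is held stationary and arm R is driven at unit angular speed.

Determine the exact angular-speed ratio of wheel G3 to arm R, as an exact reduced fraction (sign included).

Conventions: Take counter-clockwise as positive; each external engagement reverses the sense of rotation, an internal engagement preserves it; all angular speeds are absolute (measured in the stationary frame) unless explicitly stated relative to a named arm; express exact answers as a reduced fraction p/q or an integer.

17/12

class = planetary set [G3 = 30+2·21 = 72; Willis about the carrier]
ring teeth: 30 + 2·21 = 72
30(ω_sun−ω_arm) = −72(ω_ring−ω_arm),  ω_sun = 0, ω_arm = 1
ω_ring = 1 − (30/72)(0−1) = 17/12
ω_out/ω_in = 17/12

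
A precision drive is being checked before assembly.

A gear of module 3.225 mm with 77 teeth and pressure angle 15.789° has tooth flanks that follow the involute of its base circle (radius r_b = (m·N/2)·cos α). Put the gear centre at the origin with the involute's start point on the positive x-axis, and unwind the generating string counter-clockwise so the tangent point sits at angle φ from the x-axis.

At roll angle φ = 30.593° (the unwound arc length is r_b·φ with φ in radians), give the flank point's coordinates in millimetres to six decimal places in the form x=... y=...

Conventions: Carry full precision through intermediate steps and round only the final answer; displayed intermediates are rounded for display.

x=135.314673 y=5.891582

class = single-mesh tooth geometry [base-circle involute, m = 3.225, 77T]
pitch radius r_p = m·N/2 = 3.225·77/2 = 124.162500
base radius r_b = r_p·cos α = 124.162500·cos 15.789° = 119.477880
roll angle φ = 30.593° = 0.53394858 rad
x = r_b·(cos φ + φ·sin φ) = 135.314673
y = r_b·(sin φ − φ·cos φ) = 5.891582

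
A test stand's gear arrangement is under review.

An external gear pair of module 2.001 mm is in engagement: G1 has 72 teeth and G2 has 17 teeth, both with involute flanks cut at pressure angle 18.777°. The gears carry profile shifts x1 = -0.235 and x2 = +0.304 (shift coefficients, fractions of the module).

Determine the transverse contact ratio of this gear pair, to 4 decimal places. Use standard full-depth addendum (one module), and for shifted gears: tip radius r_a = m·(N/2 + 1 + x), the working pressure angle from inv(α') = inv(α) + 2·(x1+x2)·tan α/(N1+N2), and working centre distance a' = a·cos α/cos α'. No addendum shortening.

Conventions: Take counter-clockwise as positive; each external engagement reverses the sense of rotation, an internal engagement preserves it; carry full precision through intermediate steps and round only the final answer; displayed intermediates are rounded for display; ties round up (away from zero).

1.6293

class = single-mesh tooth geometry [involute pair 72T × 17T, m = 2.001]
base radii: r_b1 = 68.202140, r_b2 = 16.103283
tip radii: r_a1 = 73.566765, r_a2 = 19.617804
inv(α') = inv(18.777°) + 2·(-0.235+0.304)·tan α/(72+17) = 0.01278657  ⇒  α' = 19.03449°
a' = a·cos α / cos α' = 89.0445·cos 18.777°/cos 19.03449° = 89.181660
action lengths: √(r_a1²−r_b1²) = 27.577837, √(r_a2²−r_b2²) = 11.204575
base pitch p_b = π·m·cos α = 5.951759
CR = (27.577837 + 11.204575 − 89.181660·sin 19.03449°)/5.951759 = 1.629257
contact ratio ≈ 1.6293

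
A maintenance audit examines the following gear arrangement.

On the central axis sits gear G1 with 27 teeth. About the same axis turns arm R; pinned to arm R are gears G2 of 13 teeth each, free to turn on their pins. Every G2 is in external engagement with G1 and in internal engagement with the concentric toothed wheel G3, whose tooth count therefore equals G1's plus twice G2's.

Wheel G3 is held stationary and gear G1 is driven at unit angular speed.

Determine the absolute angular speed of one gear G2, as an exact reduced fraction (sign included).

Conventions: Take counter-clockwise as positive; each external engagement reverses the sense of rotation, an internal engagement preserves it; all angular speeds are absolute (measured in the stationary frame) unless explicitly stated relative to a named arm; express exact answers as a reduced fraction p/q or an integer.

-27/26

class = planetary set [G3 = 27+2·13 = 53; Willis about the carrier]
ring teeth: 27 + 2·13 = 53
27(ω_sun−ω_arm) = −53(ω_ring−ω_arm),  ω_ring = 0, ω_sun = 1
27(1−ω_arm) = −53(0−ω_arm)  ⇒  80·ω_arm = 27  ⇒  ω_arm = 27/80
sun–planet mesh: 27·(1−27/80) = −13·(ω_p−ω_arm)  ⇒  ω_p−ω_arm = -1431/1040
ω_p = 27/80 − 1431/1040 = -27/26
exact speed ratio = -27/26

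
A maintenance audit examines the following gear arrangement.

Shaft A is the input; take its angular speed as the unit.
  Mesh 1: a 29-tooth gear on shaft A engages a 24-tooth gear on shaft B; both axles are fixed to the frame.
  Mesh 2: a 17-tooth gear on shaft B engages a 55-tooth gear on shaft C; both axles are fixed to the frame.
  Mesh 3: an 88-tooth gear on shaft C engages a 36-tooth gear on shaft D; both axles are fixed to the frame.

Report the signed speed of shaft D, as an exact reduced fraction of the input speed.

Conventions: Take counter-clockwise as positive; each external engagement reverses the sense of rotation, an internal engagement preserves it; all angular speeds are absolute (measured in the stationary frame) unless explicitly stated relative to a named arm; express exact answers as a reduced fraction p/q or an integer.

-493/540

3-mesh fixed-axis compound train (all bearings frame-fixed)
mesh 1 [29T→24T]: |ω|/ω_in = 1×29/24 = 29/24, sense flips to −
mesh 2 [17T→55T]: |ω|/ω_in = (29/24)×17/55 = 493/1320, sense flips to +
mesh 3 [88T→36T]: |ω|/ω_in = (493/1320)×88/36 = 493/540, sense flips to −
signed output speed (× input speed) = -493/540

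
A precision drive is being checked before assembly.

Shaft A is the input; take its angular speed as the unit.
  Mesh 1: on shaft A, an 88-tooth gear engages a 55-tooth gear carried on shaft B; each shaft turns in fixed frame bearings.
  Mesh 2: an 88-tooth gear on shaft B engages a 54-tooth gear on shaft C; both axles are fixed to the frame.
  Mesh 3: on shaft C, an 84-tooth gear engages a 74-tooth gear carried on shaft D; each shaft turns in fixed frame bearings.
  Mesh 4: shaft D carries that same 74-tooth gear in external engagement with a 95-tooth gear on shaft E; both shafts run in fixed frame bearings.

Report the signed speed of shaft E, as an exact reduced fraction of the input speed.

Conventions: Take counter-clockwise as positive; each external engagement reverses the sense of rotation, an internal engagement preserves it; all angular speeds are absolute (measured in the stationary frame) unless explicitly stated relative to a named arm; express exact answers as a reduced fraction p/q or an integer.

4-mesh fixed-axis compound train (all bearings frame-fixed)
mesh 1 [88T→55T]: |ω|/ω_in = 1×88/55 = 8/5, sense flips to −
mesh 2 [88T→54T]: |ω|/ω_in = (8/5)×88/54 = 352/135, sense flips to +
mesh 3 [84T→74T]: |ω|/ω_in = (352/135)×84/74 = 4928/1665, sense flips to −
mesh 4 [74T→95T]: |ω|/ω_in = (4928/1665)×74/95 = 9856/4275, sense flips to +
signed output speed (× input speed) = 9856/4275

9856/4275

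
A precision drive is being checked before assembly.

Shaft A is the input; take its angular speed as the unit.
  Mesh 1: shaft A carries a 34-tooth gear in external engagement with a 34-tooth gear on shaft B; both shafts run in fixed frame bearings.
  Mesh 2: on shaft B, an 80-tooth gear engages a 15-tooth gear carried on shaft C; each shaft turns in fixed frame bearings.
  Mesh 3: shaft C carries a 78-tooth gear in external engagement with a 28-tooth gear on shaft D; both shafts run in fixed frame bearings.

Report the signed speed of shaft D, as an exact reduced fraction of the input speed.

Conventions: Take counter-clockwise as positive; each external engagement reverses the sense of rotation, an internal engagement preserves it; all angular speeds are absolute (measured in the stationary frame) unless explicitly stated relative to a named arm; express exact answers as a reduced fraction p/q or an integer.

3-mesh fixed-axis compound train (all bearings frame-fixed)
mesh 1 [34T→34T]: |ω|/ω_in = 1×34/34 = 1, sense flips to −
mesh 2 [80T→15T]: |ω|/ω_in = 1×80/15 = 16/3, sense flips to +
mesh 3 [78T→28T]: |ω|/ω_in = (16/3)×78/28 = 104/7, sense flips to −
signed output speed (× input speed) = -104/7

-104/7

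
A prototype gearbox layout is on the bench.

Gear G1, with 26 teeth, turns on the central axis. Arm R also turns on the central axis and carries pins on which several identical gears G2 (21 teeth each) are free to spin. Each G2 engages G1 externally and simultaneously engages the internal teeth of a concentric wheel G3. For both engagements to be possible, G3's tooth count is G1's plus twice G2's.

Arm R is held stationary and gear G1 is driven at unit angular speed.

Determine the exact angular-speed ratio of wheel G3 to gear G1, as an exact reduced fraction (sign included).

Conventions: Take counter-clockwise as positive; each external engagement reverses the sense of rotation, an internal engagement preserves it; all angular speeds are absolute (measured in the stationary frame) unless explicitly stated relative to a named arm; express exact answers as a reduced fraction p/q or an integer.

-13/34

class = planetary set [G3 = 26+2·21 = 68; Willis about the carrier]
ring teeth: 26 + 2·21 = 68
26(ω_sun−ω_arm) = −68(ω_ring−ω_arm),  ω_arm = 0, ω_sun = 1
ω_ring = 0 − (26/68)(1−0) = -13/34
ω_out/ω_in = -13/34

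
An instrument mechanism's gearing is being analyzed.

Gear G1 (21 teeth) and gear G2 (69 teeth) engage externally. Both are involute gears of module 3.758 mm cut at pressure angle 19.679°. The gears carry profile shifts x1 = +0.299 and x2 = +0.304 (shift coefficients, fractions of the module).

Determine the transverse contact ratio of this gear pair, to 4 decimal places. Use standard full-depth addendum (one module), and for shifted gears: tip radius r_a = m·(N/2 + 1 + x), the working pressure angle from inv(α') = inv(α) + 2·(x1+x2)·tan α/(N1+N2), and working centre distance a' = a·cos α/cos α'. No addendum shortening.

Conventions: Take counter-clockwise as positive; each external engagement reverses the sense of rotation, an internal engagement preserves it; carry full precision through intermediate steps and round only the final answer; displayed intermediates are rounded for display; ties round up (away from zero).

recognized (one external pair, fixed centres): single-mesh tooth geometry, m = 3.758, N1 = 21, N2 = 69
base radii: r_b1 = 37.154359, r_b2 = 122.078608
tip radii: r_a1 = 44.340642, r_a2 = 134.551432
inv(α') = inv(19.679°) + 2·(+0.299+0.304)·tan α/(21+69) = 0.01896740  ⇒  α' = 21.61114°
a' = a·cos α / cos α' = 169.1100·cos 19.679°/cos 21.61114° = 171.272596
action lengths: √(r_a1²−r_b1²) = 24.200127, √(r_a2²−r_b2²) = 56.576509
base pitch p_b = π·m·cos α = 11.116558
CR = (24.200127 + 56.576509 − 171.272596·sin 21.61114°)/11.116558 = 1.591861
contact ratio ≈ 1.5919

1.5919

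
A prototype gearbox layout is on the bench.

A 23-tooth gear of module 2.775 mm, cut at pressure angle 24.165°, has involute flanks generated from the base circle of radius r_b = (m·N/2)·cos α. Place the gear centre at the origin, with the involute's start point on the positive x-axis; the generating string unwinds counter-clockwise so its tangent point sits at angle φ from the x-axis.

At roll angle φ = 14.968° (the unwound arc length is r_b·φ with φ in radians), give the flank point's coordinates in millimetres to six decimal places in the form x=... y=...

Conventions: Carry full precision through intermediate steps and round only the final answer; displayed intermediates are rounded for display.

single-mesh involute tooth geometry (23T wheel at module 2.775)
pitch radius r_p = m·N/2 = 2.775·23/2 = 31.912500
base radius r_b = r_p·cos α = 31.912500·cos 24.165° = 29.116019
roll angle φ = 14.968° = 0.26124088 rad
x = r_b·(cos φ + φ·sin φ) = 30.092669
y = r_b·(sin φ − φ·cos φ) = 0.171857

x=30.092669 y=0.171857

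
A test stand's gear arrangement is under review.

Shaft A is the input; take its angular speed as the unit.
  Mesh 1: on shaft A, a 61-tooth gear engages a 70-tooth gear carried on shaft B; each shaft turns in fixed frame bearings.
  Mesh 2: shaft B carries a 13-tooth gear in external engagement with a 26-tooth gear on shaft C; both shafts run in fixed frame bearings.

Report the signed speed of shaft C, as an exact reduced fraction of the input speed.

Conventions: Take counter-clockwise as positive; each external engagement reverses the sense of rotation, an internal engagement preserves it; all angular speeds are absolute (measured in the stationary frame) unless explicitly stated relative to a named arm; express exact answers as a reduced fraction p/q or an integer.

2-mesh fixed-axis compound train (all bearings frame-fixed)
mesh 1 [61T→70T]: |ω|/ω_in = 1×61/70 = 61/70, sense flips to −
mesh 2 [13T→26T]: |ω|/ω_in = (61/70)×13/26 = 61/140, sense flips to +
signed output speed (× input speed) = 61/140

61/140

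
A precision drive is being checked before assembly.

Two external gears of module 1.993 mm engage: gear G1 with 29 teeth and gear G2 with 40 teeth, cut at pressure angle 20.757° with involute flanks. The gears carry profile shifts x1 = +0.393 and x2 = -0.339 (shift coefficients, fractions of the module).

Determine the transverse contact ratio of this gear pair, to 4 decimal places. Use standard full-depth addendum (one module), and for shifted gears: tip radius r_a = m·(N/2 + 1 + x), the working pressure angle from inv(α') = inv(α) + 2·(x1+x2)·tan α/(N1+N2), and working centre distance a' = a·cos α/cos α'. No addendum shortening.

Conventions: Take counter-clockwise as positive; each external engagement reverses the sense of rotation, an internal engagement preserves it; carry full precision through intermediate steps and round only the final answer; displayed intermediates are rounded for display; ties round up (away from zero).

1.5983

single-mesh involute tooth geometry (29T engaging 40T at module 1.993)
base radii: r_b1 = 27.022754, r_b2 = 37.272764
tip radii: r_a1 = 31.674749, r_a2 = 41.177373
inv(α') = inv(20.757°) + 2·(+0.393-0.339)·tan α/(29+40) = 0.01732106  ⇒  α' = 20.99073°
a' = a·cos α / cos α' = 68.7585·cos 20.757°/cos 20.99073° = 68.865545
action lengths: √(r_a1²−r_b1²) = 16.524542, √(r_a2²−r_b2²) = 17.501918
base pitch p_b = π·m·cos α = 5.854792
CR = (16.524542 + 17.501918 − 68.865545·sin 20.99073°)/5.854792 = 1.598291
contact ratio ≈ 1.5983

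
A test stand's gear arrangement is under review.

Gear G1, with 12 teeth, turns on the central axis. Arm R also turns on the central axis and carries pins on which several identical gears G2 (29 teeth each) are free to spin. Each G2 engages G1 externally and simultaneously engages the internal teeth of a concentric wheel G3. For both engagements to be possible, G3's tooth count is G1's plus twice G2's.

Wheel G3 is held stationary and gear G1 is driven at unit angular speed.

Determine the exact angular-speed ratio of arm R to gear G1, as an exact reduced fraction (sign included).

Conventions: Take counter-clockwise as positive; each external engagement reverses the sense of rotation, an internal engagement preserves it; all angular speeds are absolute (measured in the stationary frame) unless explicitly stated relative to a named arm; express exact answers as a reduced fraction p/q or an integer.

6/41

recognized (axles ride arm R): planetary set, 12/29/70 teeth
ring teeth: 12 + 2·29 = 70
12(ω_sun−ω_arm) = −70(ω_ring−ω_arm),  ω_ring = 0, ω_sun = 1
12(1−ω_arm) = −70(0−ω_arm)  ⇒  82·ω_arm = 12  ⇒  ω_arm = 6/41
ω_out/ω_in = 6/41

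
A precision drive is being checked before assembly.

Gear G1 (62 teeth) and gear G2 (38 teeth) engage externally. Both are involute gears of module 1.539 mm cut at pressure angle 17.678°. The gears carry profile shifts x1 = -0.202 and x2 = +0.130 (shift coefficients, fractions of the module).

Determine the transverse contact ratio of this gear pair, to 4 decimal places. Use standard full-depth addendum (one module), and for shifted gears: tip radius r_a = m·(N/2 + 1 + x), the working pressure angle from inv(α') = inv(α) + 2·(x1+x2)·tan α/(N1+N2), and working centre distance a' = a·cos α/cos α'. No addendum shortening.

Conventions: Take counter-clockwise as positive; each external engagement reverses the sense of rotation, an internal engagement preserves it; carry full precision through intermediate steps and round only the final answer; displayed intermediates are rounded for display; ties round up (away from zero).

1.8840

single-mesh involute tooth geometry (62T engaging 38T at module 1.539)
base radii: r_b1 = 45.456093, r_b2 = 27.860186
tip radii: r_a1 = 48.937122, r_a2 = 30.980070
inv(α') = inv(17.678°) + 2·(-0.202+0.130)·tan α/(62+38) = 0.00971942  ⇒  α' = 17.41498°
a' = a·cos α / cos α' = 76.9500·cos 17.678°/cos 17.41498° = 76.838390
action lengths: √(r_a1²−r_b1²) = 18.126928, √(r_a2²−r_b2²) = 13.548977
base pitch p_b = π·m·cos α = 4.606598
CR = (18.126928 + 13.548977 − 76.838390·sin 17.41498°)/4.606598 = 1.884019
contact ratio ≈ 1.8840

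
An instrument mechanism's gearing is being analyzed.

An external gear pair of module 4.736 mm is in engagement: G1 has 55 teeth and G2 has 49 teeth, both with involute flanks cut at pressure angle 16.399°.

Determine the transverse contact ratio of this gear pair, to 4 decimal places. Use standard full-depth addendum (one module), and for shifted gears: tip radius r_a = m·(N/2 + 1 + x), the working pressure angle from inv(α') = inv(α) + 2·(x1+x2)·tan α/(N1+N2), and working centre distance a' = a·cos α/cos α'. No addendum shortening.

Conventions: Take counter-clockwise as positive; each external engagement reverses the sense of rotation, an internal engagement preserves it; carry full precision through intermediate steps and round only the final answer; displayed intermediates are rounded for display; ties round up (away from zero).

topology: single-mesh involute geometry — m = 4.736, 55T/49T pair
base radii: r_b1 = 124.941694, r_b2 = 111.311691
tip radii: r_a1 = 134.976000, r_a2 = 120.768000
no profile shift: α' = α, a' = a
action lengths: √(r_a1²−r_b1²) = 51.069499, √(r_a2²−r_b2²) = 46.846743
base pitch p_b = π·m·cos α = 14.273306
CR = (51.069499 + 46.846743 − 246.272000·sin 16.39900°)/14.273306 = 1.988857
contact ratio ≈ 1.9889

1.9889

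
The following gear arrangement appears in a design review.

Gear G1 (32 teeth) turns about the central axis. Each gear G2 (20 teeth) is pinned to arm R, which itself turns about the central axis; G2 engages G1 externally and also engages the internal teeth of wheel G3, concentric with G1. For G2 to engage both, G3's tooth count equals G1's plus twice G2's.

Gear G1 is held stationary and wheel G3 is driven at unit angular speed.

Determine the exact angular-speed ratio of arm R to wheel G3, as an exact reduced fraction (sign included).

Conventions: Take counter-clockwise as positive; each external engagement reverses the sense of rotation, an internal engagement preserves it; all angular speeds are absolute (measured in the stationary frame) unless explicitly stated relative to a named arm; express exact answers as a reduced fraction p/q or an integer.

9/13

class = planetary set [G3 = 32+2·20 = 72; Willis about the carrier]
ring teeth: 32 + 2·20 = 72
32(ω_sun−ω_arm) = −72(ω_ring−ω_arm),  ω_sun = 0, ω_ring = 1
32(0−ω_arm) = −72(1−ω_arm)  ⇒  104·ω_arm = 72  ⇒  ω_arm = 9/13
ω_out/ω_in = 9/13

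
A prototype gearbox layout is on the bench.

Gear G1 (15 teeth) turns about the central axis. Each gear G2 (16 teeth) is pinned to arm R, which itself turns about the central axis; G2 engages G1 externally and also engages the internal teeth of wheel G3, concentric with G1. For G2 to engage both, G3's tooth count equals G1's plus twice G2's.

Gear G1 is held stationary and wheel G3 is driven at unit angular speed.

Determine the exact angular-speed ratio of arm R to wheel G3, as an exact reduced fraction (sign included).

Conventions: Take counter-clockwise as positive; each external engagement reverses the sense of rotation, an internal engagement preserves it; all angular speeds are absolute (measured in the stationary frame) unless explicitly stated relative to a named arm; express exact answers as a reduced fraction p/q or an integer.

47/62

topology: planetary set — G1 15T / G2 16T / G3 47T, arm = carrier (Willis)
ring teeth: 15 + 2·16 = 47
15(ω_sun−ω_arm) = −47(ω_ring−ω_arm),  ω_sun = 0, ω_ring = 1
15(0−ω_arm) = −47(1−ω_arm)  ⇒  62·ω_arm = 47  ⇒  ω_arm = 47/62
ω_out/ω_in = 47/62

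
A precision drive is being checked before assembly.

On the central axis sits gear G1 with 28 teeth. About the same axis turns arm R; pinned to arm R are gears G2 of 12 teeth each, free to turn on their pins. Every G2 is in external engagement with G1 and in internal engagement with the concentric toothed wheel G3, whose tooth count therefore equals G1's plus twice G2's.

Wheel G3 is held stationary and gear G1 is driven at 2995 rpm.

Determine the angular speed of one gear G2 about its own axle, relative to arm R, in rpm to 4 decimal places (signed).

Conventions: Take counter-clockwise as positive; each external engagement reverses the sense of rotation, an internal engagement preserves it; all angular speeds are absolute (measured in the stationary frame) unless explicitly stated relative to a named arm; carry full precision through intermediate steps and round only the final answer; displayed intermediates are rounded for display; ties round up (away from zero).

-4542.4167 rpm

topology: planetary set — G1 28T / G2 12T / G3 52T, arm = carrier (Willis)
normalise by the input: solve with ω_sun = 1, then scale by 2995 rpm
ring teeth: 28 + 2·12 = 52
28(ω_sun−ω_arm) = −52(ω_ring−ω_arm),  ω_ring = 0, ω_sun = 1
28(1−ω_arm) = −52(0−ω_arm)  ⇒  80·ω_arm = 28  ⇒  ω_arm = 7/20
sun–planet mesh: 28·(1−7/20) = −12·(ω_p−ω_arm)  ⇒  ω_p−ω_arm = -91/60
scale: ω_p−ω_arm = -91/60 × 2995 rpm = -4542.4167 rpm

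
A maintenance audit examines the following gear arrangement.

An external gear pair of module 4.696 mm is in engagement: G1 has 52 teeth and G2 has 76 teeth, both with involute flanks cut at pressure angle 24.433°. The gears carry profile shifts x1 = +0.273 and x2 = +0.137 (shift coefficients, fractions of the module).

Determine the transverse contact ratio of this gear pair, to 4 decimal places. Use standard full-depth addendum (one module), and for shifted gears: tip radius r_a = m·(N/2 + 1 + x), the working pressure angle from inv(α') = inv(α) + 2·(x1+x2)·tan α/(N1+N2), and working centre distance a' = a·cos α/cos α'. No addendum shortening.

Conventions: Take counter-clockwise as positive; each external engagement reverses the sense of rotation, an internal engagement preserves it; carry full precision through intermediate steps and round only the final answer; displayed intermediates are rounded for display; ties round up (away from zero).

1.5408

class = single-mesh tooth geometry [involute pair 52T × 76T, m = 4.696]
base radii: r_b1 = 111.161763, r_b2 = 162.467193
tip radii: r_a1 = 128.074008, r_a2 = 183.787352
inv(α') = inv(24.433°) + 2·(+0.273+0.137)·tan α/(52+76) = 0.03078893  ⇒  α' = 25.21232°
a' = a·cos α / cos α' = 300.5440·cos 24.433°/cos 25.21232° = 302.440827
action lengths: √(r_a1²−r_b1²) = 63.608285, √(r_a2²−r_b2²) = 85.919742
base pitch p_b = π·m·cos α = 13.431730
CR = (63.608285 + 85.919742 − 302.440827·sin 25.21232°)/13.431730 = 1.540842
contact ratio ≈ 1.5408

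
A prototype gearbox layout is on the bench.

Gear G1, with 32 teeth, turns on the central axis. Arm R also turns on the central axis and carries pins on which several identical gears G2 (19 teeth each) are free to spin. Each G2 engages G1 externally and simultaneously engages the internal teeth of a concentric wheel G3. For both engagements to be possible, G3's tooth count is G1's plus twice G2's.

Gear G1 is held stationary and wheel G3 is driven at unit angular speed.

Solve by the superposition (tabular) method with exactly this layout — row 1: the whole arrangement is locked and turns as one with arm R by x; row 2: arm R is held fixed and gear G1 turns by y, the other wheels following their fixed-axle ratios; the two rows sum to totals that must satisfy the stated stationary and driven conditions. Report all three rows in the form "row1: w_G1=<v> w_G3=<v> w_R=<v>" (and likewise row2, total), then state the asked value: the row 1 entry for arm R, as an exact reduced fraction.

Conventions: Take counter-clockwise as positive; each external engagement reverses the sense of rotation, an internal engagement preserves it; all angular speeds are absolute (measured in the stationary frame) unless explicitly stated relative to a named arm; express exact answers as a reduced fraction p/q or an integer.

class = planetary set [G3 = 32+2·19 = 70; Willis about the carrier]
row 1 — lock + rotate with arm: ω_sun = ω_ring = ω_arm = x
row 2 — arm fixed, fixed-axis ratios: sun y, ring −(32/70)·y, arm 0
boundary: total ω_sun = x + y = 0 and total ω_ring = x − (32/70)·y = 1  ⇒  y = -35/51, x = 35/51
row 2 ring = −(32/70)·(-35/51) = 16/51
totals (row 1 + row 2): sun 35/51 + (-35/51) = 0, ring 35/51 + 16/51 = 1, arm 35/51 + 0 = 35/51
asked cell (row1, arm) = 35/51

row1: w_G1=35/51 w_G3=35/51 w_R=35/51
row2: w_G1=-35/51 w_G3=16/51 w_R=0
total: w_G1=0 w_G3=1 w_R=35/51
asked value: 35/51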